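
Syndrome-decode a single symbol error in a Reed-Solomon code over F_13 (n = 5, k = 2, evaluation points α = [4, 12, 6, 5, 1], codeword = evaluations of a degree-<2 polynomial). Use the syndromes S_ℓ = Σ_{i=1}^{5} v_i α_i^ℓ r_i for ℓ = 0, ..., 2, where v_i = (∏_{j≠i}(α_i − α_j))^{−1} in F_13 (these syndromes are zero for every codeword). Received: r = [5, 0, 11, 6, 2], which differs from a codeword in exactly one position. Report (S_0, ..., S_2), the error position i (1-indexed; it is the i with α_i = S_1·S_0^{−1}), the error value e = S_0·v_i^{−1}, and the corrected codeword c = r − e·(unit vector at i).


S = (6, 10, 8), error at position 3, error magnitude e = 4, c = [5, 0, 7, 6, 2].

Step 1: column multipliers v_i = (∏_{j≠i}(α_i − α_j))^{−1} mod 13.
  i = 1 (α = 4): (4−12)(4−6)(4−5)(4−1) = (−8)·(−2)·(−1)·3 = −48 ≡ 4, so v_1 = 4^{−1} = 10 (mod 13).
  i = 2 (α = 12): (12−4)(12−6)(12−5)(12−1) = 8·6·7·11 = 3696 ≡ 4, so v_2 = 4^{−1} = 10 (mod 13).
  i = 3 (α = 6): (6−4)(6−12)(6−5)(6−1) = 2·(−6)·1·5 = −60 ≡ 5, so v_3 = 5^{−1} = 8 (mod 13).
  i = 4 (α = 5): (5−4)(5−12)(5−6)(5−1) = 1·(−7)·(−1)·4 = 28 ≡ 2, so v_4 = 2^{−1} = 7 (mod 13).
  i = 5 (α = 1): (1−4)(1−12)(1−6)(1−5) = (−3)·(−11)·(−5)·(−4) = 660 ≡ 10, so v_5 = 10^{−1} = 4 (mod 13).
  v = [10, 10, 8, 7, 4].
Step 2: syndromes of r = [5, 0, 11, 6, 2] (all sums mod 13).
  S_0 = Σ v_i r_i = 10·5 + 10·0 + 8·11 + 7·6 + 4·2 = 188 ≡ 6.
  S_1 = Σ v_i α_i r_i = 10·4·5 + 10·12·0 + 8·6·11 + 7·5·6 + 4·1·2 = 946 ≡ 10.
  α_i^2 mod 13 = [3, 1, 10, 12, 1].
  S_2 = Σ v_i α_i^2 r_i = 10·3·5 + 10·1·0 + 8·10·11 + 7·12·6 + 4·1·2 = 1542 ≡ 8.
  S = (6, 10, 8) ≠ 0, so r is not a codeword (an error is present).
Step 3: locate the error. For a single error e at position i, S_ℓ = v_i·e·α_i^ℓ, so α_err = S_1/S_0.
  S_0^{−1} = 6^{−1} = 11 (mod 13), so α_err = 10·11 = 110 ≡ 6 = α_3. Error position i = 3.
  Consistency check: S_2/S_1 = 8·4 = 32 ≡ 6 = α_err ✓ (single-error assumption holds).
Step 4: error magnitude e = S_0/v_3 = S_0·∏_{j≠3}(α_3 − α_j) = 6·5 = 30 ≡ 4 (mod 13).
Step 5: correct position 3: c_3 = r_3 − e = 11 − 4 ≡ 7 (mod 13). Hence c = [5, 0, 7, 6, 2].
  Check: interpolating c through the α_i gives m(x) = 1 + 1·x (degree < 2) with m(α_i) = c_i for every i, so c is indeed a codeword.


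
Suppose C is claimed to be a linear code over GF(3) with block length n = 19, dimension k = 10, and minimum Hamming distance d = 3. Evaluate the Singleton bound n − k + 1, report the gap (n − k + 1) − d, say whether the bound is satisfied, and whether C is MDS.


Singleton RHS = n − k + 1 = 10, slack = 7, bound satisfied, not MDS.

Singleton bound: d ≤ n − k + 1.
Here n = 19, k = 10, so n − k + 1 = 10.
Given d = 3, check d ≤ 10: YES.
Slack = (n − k + 1) − d = 7.
The code is NOT MDS (slack = 7 > 0).
Description: the claimed parameters are [19, 10, 3]_3; such a code would be non-MDS.


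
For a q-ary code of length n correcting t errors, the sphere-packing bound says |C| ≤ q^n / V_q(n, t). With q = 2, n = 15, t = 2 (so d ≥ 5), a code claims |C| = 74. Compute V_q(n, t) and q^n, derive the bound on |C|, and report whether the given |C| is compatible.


V_q(n, t) = 121, q^n = 32768, Hamming bound = 270, |C| = 74 ≤ bound (satisfied).

Step 1: Compute V_q(n, t) = Σ_{j=0}^2 C(n, j) (q−1)^j.
  j = 0: C(15,0)·(1)^0 = 1·1 = 1.
  j = 1: C(15,1)·(1)^1 = 15·1 = 15.
  j = 2: C(15,2)·(1)^2 = 105·1 = 105.
  V_q(n, t) = 1 + 15 + 105 = 121.
Step 2: q^n = 2^15 = 32768.
Step 3: Hamming bound ⌊q^n / V_q(n,t)⌋ = ⌊32768/121⌋ = 270.
Step 4: Compare |C| = 74 to 270: satisfied.
The claimed |C| lies below the Hamming bound.


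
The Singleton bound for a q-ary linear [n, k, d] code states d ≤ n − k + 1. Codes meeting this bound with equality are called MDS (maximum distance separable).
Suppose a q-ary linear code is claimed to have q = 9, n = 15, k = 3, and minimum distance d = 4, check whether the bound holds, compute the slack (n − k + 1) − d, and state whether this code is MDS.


Singleton RHS = n − k + 1 = 13, slack = 9, bound satisfied, not MDS.

Singleton bound: d ≤ n − k + 1.
Here n = 15, k = 3, so n − k + 1 = 13.
Given d = 4, check d ≤ 13: YES.
Slack = (n − k + 1) − d = 9.
The code is NOT MDS (slack = 9 > 0).
Description: the claimed parameters are [15, 3, 4]_9; such a code would be non-MDS.


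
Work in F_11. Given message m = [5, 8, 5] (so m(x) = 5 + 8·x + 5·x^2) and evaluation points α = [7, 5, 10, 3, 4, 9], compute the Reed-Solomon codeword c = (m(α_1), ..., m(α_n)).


c = [9, 5, 2, 8, 7, 9]

Message polynomial: m(x) = 5 + 8·x + 5·x^2 (mod 11).
For each evaluation point α_i, compute m(α_i) mod 11:
  α_1 = 7: Horner steps 5 → 10 → 9, so m(7) = 9.
  α_2 = 5: Horner steps 5 → 0 → 5, so m(5) = 5.
  α_3 = 10: Horner steps 5 → 3 → 2, so m(10) = 2.
  α_4 = 3: Horner steps 5 → 1 → 8, so m(3) = 8.
  α_5 = 4: Horner steps 5 → 6 → 7, so m(4) = 7.
  α_6 = 9: Horner steps 5 → 9 → 9, so m(9) = 9.
Codeword c = [9, 5, 2, 8, 7, 9] ∈ F_11^6.


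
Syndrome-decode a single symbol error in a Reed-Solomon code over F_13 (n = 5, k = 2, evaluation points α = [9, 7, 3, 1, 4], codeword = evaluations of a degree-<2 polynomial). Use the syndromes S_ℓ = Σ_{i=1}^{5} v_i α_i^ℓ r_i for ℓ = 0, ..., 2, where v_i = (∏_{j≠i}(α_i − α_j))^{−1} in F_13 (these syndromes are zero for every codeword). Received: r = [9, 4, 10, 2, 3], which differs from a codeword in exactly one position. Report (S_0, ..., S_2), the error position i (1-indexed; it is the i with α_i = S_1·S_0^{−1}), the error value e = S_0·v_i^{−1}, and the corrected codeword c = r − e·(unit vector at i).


S = (4, 12, 10), error at position 3, error magnitude e = 3, c = [9, 4, 7, 2, 3].

Step 1: column multipliers v_i = (∏_{j≠i}(α_i − α_j))^{−1} mod 13.
  i = 1 (α = 9): (9−7)(9−3)(9−1)(9−4) = 2·6·8·5 = 480 ≡ 12, so v_1 = 12^{−1} = 12 (mod 13).
  i = 2 (α = 7): (7−9)(7−3)(7−1)(7−4) = (−2)·4·6·3 = −144 ≡ 12, so v_2 = 12^{−1} = 12 (mod 13).
  i = 3 (α = 3): (3−9)(3−7)(3−1)(3−4) = (−6)·(−4)·2·(−1) = −48 ≡ 4, so v_3 = 4^{−1} = 10 (mod 13).
  i = 4 (α = 1): (1−9)(1−7)(1−3)(1−4) = (−8)·(−6)·(−2)·(−3) = 288 ≡ 2, so v_4 = 2^{−1} = 7 (mod 13).
  i = 5 (α = 4): (4−9)(4−7)(4−3)(4−1) = (−5)·(−3)·1·3 = 45 ≡ 6, so v_5 = 6^{−1} = 11 (mod 13).
  v = [12, 12, 10, 7, 11].
Step 2: syndromes of r = [9, 4, 10, 2, 3] (all sums mod 13).
  S_0 = Σ v_i r_i = 12·9 + 12·4 + 10·10 + 7·2 + 11·3 = 303 ≡ 4.
  S_1 = Σ v_i α_i r_i = 12·9·9 + 12·7·4 + 10·3·10 + 7·1·2 + 11·4·3 = 1754 ≡ 12.
  α_i^2 mod 13 = [3, 10, 9, 1, 3].
  S_2 = Σ v_i α_i^2 r_i = 12·3·9 + 12·10·4 + 10·9·10 + 7·1·2 + 11·3·3 = 1817 ≡ 10.
  S = (4, 12, 10) ≠ 0, so r is not a codeword (an error is present).
Step 3: locate the error. For a single error e at position i, S_ℓ = v_i·e·α_i^ℓ, so α_err = S_1/S_0.
  S_0^{−1} = 4^{−1} = 10 (mod 13), so α_err = 12·10 = 120 ≡ 3 = α_3. Error position i = 3.
  Consistency check: S_2/S_1 = 10·12 = 120 ≡ 3 = α_err ✓ (single-error assumption holds).
Step 4: error magnitude e = S_0/v_3 = S_0·∏_{j≠3}(α_3 − α_j) = 4·4 = 16 ≡ 3 (mod 13).
Step 5: correct position 3: c_3 = r_3 − e = 10 − 3 ≡ 7 (mod 13). Hence c = [9, 4, 7, 2, 3].
  Check: interpolating c through the α_i gives m(x) = 6 + 9·x (degree < 2) with m(α_i) = c_i for every i, so c is indeed a codeword.


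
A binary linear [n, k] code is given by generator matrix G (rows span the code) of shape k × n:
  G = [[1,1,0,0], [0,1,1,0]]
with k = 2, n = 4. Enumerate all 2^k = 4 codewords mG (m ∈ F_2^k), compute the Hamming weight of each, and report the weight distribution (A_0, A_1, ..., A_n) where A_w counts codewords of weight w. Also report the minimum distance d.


Weight distribution: A_0 = 1, A_2 = 3. Minimum distance d = 2.

Enumerate all 2^2 = 4 messages m ∈ F_2^2.
For each, compute codeword c = mG in F_2^4, then tally its weight.
  m = 00 → c = 0000, weight = 0.
  m = 10 → c = 1100, weight = 2.
  m = 01 → c = 0110, weight = 2.
  m = 11 → c = 1010, weight = 2.
Tally weights:
  weight 0: 1 codewords.
  weight 2: 3 codewords.
Minimum distance d = smallest w > 0 with A_w > 0 = 2.
Sanity: Σ A_w = 4 = 2^2 = 4 ✓.


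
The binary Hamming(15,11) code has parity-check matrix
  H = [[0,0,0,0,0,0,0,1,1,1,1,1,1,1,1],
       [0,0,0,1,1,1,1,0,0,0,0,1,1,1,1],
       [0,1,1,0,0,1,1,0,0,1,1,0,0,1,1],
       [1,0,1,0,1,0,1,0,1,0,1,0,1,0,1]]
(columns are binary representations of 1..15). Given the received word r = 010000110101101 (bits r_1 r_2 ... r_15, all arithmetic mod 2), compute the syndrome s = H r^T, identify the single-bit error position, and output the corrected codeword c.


s = (1, 0, 0, 1)^T, error position = 9, corrected codeword c = 010000111101101

Compute s = H r^T mod 2 one row at a time:
  s_1 = 1 + 0 + 1 + 0 + 1 + 1 + 0 + 1 = 5 ≡ 1 (mod 2).
  s_2 = 0 + 0 + 0 + 1 + 1 + 1 + 0 + 1 = 4 ≡ 0 (mod 2).
  s_3 = 1 + 0 + 0 + 1 + 1 + 0 + 0 + 1 = 4 ≡ 0 (mod 2).
  s_4 = 0 + 0 + 0 + 1 + 0 + 0 + 1 + 1 = 3 ≡ 1 (mod 2).
s = (1, 0, 0, 1)^T — this equals column 9 of H (binary 1001), so error is at position 9.
Correct: flip bit 9 of r = 010000110101101 to get c = 010000111101101.


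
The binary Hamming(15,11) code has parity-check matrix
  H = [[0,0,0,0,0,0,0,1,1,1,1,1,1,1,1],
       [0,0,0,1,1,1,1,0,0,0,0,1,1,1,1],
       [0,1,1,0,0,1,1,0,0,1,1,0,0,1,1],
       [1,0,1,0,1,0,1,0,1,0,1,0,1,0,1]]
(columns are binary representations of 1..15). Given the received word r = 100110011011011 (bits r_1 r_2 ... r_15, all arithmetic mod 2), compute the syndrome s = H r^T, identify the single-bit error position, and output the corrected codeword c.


s = (0, 1, 1, 1)^T, error position = 7, corrected codeword c = 100110111011011

Compute s = H r^T mod 2 one row at a time:
  s_1 = 1 + 1 + 0 + 1 + 1 + 0 + 1 + 1 = 6 ≡ 0 (mod 2).
  s_2 = 1 + 1 + 0 + 0 + 1 + 0 + 1 + 1 = 5 ≡ 1 (mod 2).
  s_3 = 0 + 0 + 0 + 0 + 0 + 1 + 1 + 1 = 3 ≡ 1 (mod 2).
  s_4 = 1 + 0 + 1 + 0 + 1 + 1 + 0 + 1 = 5 ≡ 1 (mod 2).
s = (0, 1, 1, 1)^T — this equals column 7 of H (binary 0111), so error is at position 7.
Correct: flip bit 7 of r = 100110011011011 to get c = 100110111011011.


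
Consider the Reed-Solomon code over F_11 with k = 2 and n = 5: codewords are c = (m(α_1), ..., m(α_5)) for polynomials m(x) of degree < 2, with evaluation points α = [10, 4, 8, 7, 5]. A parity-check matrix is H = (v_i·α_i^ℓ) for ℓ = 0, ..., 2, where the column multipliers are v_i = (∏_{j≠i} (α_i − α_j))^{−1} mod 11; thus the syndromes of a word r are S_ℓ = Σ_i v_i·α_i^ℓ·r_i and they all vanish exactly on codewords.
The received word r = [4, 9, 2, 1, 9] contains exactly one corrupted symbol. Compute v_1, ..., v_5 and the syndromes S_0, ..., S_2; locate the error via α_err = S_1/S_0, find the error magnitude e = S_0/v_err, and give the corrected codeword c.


S = (7, 2, 10), error at position 5, error magnitude e = 10, c = [4, 9, 2, 1, 10].

Step 1: column multipliers v_i = (∏_{j≠i}(α_i − α_j))^{−1} mod 11.
  i = 1 (α = 10): (10−4)(10−8)(10−7)(10−5) = 6·2·3·5 = 180 ≡ 4, so v_1 = 4^{−1} = 3 (mod 11).
  i = 2 (α = 4): (4−10)(4−8)(4−7)(4−5) = (−6)·(−4)·(−3)·(−1) = 72 ≡ 6, so v_2 = 6^{−1} = 2 (mod 11).
  i = 3 (α = 8): (8−10)(8−4)(8−7)(8−5) = (−2)·4·1·3 = −24 ≡ 9, so v_3 = 9^{−1} = 5 (mod 11).
  i = 4 (α = 7): (7−10)(7−4)(7−8)(7−5) = (−3)·3·(−1)·2 = 18 ≡ 7, so v_4 = 7^{−1} = 8 (mod 11).
  i = 5 (α = 5): (5−10)(5−4)(5−8)(5−7) = (−5)·1·(−3)·(−2) = −30 ≡ 3, so v_5 = 3^{−1} = 4 (mod 11).
  v = [3, 2, 5, 8, 4].
Step 2: syndromes of r = [4, 9, 2, 1, 9] (all sums mod 11).
  S_0 = Σ v_i r_i = 3·4 + 2·9 + 5·2 + 8·1 + 4·9 = 84 ≡ 7.
  S_1 = Σ v_i α_i r_i = 3·10·4 + 2·4·9 + 5·8·2 + 8·7·1 + 4·5·9 = 508 ≡ 2.
  α_i^2 mod 11 = [1, 5, 9, 5, 3].
  S_2 = Σ v_i α_i^2 r_i = 3·1·4 + 2·5·9 + 5·9·2 + 8·5·1 + 4·3·9 = 340 ≡ 10.
  S = (7, 2, 10) ≠ 0, so r is not a codeword (an error is present).
Step 3: locate the error. For a single error e at position i, S_ℓ = v_i·e·α_i^ℓ, so α_err = S_1/S_0.
  S_0^{−1} = 7^{−1} = 8 (mod 11), so α_err = 2·8 = 16 ≡ 5 = α_5. Error position i = 5.
  Consistency check: S_2/S_1 = 10·6 = 60 ≡ 5 = α_err ✓ (single-error assumption holds).
Step 4: error magnitude e = S_0/v_5 = S_0·∏_{j≠5}(α_5 − α_j) = 7·3 = 21 ≡ 10 (mod 11).
Step 5: correct position 5: c_5 = r_5 − e = 9 − 10 ≡ 10 (mod 11). Hence c = [4, 9, 2, 1, 10].
  Check: interpolating c through the α_i gives m(x) = 5 + 1·x (degree < 2) with m(α_i) = c_i for every i, so c is indeed a codeword.


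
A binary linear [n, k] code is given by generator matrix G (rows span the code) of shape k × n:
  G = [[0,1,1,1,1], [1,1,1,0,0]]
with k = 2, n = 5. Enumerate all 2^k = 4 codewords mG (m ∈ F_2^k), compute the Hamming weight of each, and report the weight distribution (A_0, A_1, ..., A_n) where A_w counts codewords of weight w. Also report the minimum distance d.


Weight distribution: A_0 = 1, A_3 = 2, A_4 = 1. Minimum distance d = 3.

Enumerate all 2^2 = 4 messages m ∈ F_2^2.
For each, compute codeword c = mG in F_2^5, then tally its weight.
  m = 00 → c = 00000, weight = 0.
  m = 10 → c = 01111, weight = 4.
  m = 01 → c = 11100, weight = 3.
  m = 11 → c = 10011, weight = 3.
Tally weights:
  weight 0: 1 codewords.
  weight 3: 2 codewords.
  weight 4: 1 codewords.
Minimum distance d = smallest w > 0 with A_w > 0 = 3.
Sanity: Σ A_w = 4 = 2^2 = 4 ✓.


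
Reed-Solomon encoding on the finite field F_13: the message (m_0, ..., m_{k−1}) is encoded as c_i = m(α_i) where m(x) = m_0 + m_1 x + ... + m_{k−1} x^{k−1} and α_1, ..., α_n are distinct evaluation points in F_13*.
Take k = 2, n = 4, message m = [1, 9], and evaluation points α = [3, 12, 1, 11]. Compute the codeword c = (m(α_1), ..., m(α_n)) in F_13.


c = [2, 5, 10, 9]

Message polynomial: m(x) = 1 + 9·x (mod 13).
For each evaluation point α_i, compute m(α_i) mod 13:
  α_1 = 3: Horner steps 9 → 2, so m(3) = 2.
  α_2 = 12: Horner steps 9 → 5, so m(12) = 5.
  α_3 = 1: Horner steps 9 → 10, so m(1) = 10.
  α_4 = 11: Horner steps 9 → 9, so m(11) = 9.
Codeword c = [2, 5, 10, 9] ∈ F_13^4.


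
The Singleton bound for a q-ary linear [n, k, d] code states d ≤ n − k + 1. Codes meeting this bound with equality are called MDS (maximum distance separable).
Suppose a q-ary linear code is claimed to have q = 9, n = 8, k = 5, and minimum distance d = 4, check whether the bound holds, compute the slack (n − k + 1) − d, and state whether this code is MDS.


Singleton RHS = n − k + 1 = 4, slack = 0, bound satisfied, MDS.

Singleton bound: d ≤ n − k + 1.
Here n = 8, k = 5, so n − k + 1 = 4.
Given d = 4, check d ≤ 4: YES.
Slack = (n − k + 1) − d = 0.
The code is MDS (slack = 0).
Description: the claimed parameters are [8, 5, 4]_9; such a code would be MDS (meets Singleton bound).


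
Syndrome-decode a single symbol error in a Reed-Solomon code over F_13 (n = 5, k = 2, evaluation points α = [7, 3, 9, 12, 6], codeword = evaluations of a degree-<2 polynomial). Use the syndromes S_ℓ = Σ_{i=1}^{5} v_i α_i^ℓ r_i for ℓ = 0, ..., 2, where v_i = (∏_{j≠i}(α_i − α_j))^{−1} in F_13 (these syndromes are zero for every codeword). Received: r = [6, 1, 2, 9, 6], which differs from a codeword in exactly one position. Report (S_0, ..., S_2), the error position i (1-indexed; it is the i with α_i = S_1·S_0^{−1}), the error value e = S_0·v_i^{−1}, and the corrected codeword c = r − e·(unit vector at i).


S = (1, 6, 10), error at position 5, error magnitude e = 11, c = [6, 1, 2, 9, 8].

Step 1: column multipliers v_i = (∏_{j≠i}(α_i − α_j))^{−1} mod 13.
  i = 1 (α = 7): (7−3)(7−9)(7−12)(7−6) = 4·(−2)·(−5)·1 = 40 ≡ 1, so v_1 = 1^{−1} = 1 (mod 13).
  i = 2 (α = 3): (3−7)(3−9)(3−12)(3−6) = (−4)·(−6)·(−9)·(−3) = 648 ≡ 11, so v_2 = 11^{−1} = 6 (mod 13).
  i = 3 (α = 9): (9−7)(9−3)(9−12)(9−6) = 2·6·(−3)·3 = −108 ≡ 9, so v_3 = 9^{−1} = 3 (mod 13).
  i = 4 (α = 12): (12−7)(12−3)(12−9)(12−6) = 5·9·3·6 = 810 ≡ 4, so v_4 = 4^{−1} = 10 (mod 13).
  i = 5 (α = 6): (6−7)(6−3)(6−9)(6−12) = (−1)·3·(−3)·(−6) = −54 ≡ 11, so v_5 = 11^{−1} = 6 (mod 13).
  v = [1, 6, 3, 10, 6].
Step 2: syndromes of r = [6, 1, 2, 9, 6] (all sums mod 13).
  S_0 = Σ v_i r_i = 1·6 + 6·1 + 3·2 + 10·9 + 6·6 = 144 ≡ 1.
  S_1 = Σ v_i α_i r_i = 1·7·6 + 6·3·1 + 3·9·2 + 10·12·9 + 6·6·6 = 1410 ≡ 6.
  α_i^2 mod 13 = [10, 9, 3, 1, 10].
  S_2 = Σ v_i α_i^2 r_i = 1·10·6 + 6·9·1 + 3·3·2 + 10·1·9 + 6·10·6 = 582 ≡ 10.
  S = (1, 6, 10) ≠ 0, so r is not a codeword (an error is present).
Step 3: locate the error. For a single error e at position i, S_ℓ = v_i·e·α_i^ℓ, so α_err = S_1/S_0.
  S_0^{−1} = 1^{−1} = 1 (mod 13), so α_err = 6·1 = 6 ≡ 6 = α_5. Error position i = 5.
  Consistency check: S_2/S_1 = 10·11 = 110 ≡ 6 = α_err ✓ (single-error assumption holds).
Step 4: error magnitude e = S_0/v_5 = S_0·∏_{j≠5}(α_5 − α_j) = 1·11 = 11 ≡ 11 (mod 13).
Step 5: correct position 5: c_5 = r_5 − e = 6 − 11 ≡ 8 (mod 13). Hence c = [6, 1, 2, 9, 8].
  Check: interpolating c through the α_i gives m(x) = 7 + 11·x (degree < 2) with m(α_i) = c_i for every i, so c is indeed a codeword.


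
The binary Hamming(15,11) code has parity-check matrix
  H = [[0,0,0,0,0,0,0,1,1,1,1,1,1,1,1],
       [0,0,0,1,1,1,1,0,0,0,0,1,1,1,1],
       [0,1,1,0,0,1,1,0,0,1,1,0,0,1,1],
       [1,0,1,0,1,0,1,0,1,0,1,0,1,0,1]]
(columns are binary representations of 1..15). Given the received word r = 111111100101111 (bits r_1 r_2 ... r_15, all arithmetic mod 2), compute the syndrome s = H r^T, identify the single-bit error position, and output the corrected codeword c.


s = (1, 0, 1, 0)^T, error position = 10, corrected codeword c = 111111100001111

Compute s = H r^T mod 2 one row at a time:
  s_1 = 0 + 0 + 1 + 0 + 1 + 1 + 1 + 1 = 5 ≡ 1 (mod 2).
  s_2 = 1 + 1 + 1 + 1 + 1 + 1 + 1 + 1 = 8 ≡ 0 (mod 2).
  s_3 = 1 + 1 + 1 + 1 + 1 + 0 + 1 + 1 = 7 ≡ 1 (mod 2).
  s_4 = 1 + 1 + 1 + 1 + 0 + 0 + 1 + 1 = 6 ≡ 0 (mod 2).
s = (1, 0, 1, 0)^T — this equals column 10 of H (binary 1010), so error is at position 10.
Correct: flip bit 10 of r = 111111100101111 to get c = 111111100001111.


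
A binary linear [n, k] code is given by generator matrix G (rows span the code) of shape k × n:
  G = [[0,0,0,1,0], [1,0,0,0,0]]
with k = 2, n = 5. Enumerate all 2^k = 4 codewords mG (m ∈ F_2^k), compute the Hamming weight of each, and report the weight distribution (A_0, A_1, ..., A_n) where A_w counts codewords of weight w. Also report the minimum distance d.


Weight distribution: A_0 = 1, A_1 = 2, A_2 = 1. Minimum distance d = 1.

Enumerate all 2^2 = 4 messages m ∈ F_2^2.
For each, compute codeword c = mG in F_2^5, then tally its weight.
  m = 00 → c = 00000, weight = 0.
  m = 10 → c = 00010, weight = 1.
  m = 01 → c = 10000, weight = 1.
  m = 11 → c = 10010, weight = 2.
Tally weights:
  weight 0: 1 codewords.
  weight 1: 2 codewords.
  weight 2: 1 codewords.
Minimum distance d = smallest w > 0 with A_w > 0 = 1.
Sanity: Σ A_w = 4 = 2^2 = 4 ✓.


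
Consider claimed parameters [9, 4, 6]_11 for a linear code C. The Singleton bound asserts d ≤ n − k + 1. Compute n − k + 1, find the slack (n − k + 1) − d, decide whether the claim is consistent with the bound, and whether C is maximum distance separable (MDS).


Singleton RHS = n − k + 1 = 6, slack = 0, bound satisfied, MDS.

Singleton bound: d ≤ n − k + 1.
Here n = 9, k = 4, so n − k + 1 = 6.
Given d = 6, check d ≤ 6: YES.
Slack = (n − k + 1) − d = 0.
The code is MDS (slack = 0).
Description: the claimed parameters are [9, 4, 6]_11; such a code would be MDS (meets Singleton bound).


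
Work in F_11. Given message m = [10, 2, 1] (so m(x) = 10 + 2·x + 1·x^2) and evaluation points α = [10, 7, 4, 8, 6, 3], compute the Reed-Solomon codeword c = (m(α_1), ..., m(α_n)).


c = [9, 7, 1, 2, 3, 3]

Message polynomial: m(x) = 10 + 2·x + 1·x^2 (mod 11).
For each evaluation point α_i, compute m(α_i) mod 11:
  α_1 = 10: Horner steps 1 → 1 → 9, so m(10) = 9.
  α_2 = 7: Horner steps 1 → 9 → 7, so m(7) = 7.
  α_3 = 4: Horner steps 1 → 6 → 1, so m(4) = 1.
  α_4 = 8: Horner steps 1 → 10 → 2, so m(8) = 2.
  α_5 = 6: Horner steps 1 → 8 → 3, so m(6) = 3.
  α_6 = 3: Horner steps 1 → 5 → 3, so m(3) = 3.
Codeword c = [9, 7, 1, 2, 3, 3] ∈ F_11^6.


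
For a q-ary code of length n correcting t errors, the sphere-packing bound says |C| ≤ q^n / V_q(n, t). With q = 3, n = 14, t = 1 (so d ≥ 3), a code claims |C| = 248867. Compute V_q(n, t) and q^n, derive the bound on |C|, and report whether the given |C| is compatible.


V_q(n, t) = 29, q^n = 4782969, Hamming bound = 164929, |C| = 248867 > bound (violated).

Step 1: Compute V_q(n, t) = Σ_{j=0}^1 C(n, j) (q−1)^j.
  j = 0: C(14,0)·(2)^0 = 1·1 = 1.
  j = 1: C(14,1)·(2)^1 = 14·2 = 28.
  V_q(n, t) = 1 + 28 = 29.
Step 2: q^n = 3^14 = 4782969.
Step 3: Hamming bound ⌊q^n / V_q(n,t)⌋ = ⌊4782969/29⌋ = 164929.
Step 4: Compare |C| = 248867 to 164929: violated.
The claimed |C| lies above the Hamming bound, so no 3-ary code of length 14 with d ≥ 3 can have 248867 codewords.


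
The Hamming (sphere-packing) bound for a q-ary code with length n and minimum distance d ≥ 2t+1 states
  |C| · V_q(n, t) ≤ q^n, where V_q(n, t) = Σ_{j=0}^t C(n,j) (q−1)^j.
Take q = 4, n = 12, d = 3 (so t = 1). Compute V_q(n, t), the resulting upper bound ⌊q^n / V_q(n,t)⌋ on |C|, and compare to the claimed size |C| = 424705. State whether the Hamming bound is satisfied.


V_q(n, t) = 37, q^n = 16777216, Hamming bound = 453438, |C| = 424705 ≤ bound (satisfied).

Step 1: Compute V_q(n, t) = Σ_{j=0}^1 C(n, j) (q−1)^j.
  j = 0: C(12,0)·(3)^0 = 1·1 = 1.
  j = 1: C(12,1)·(3)^1 = 12·3 = 36.
  V_q(n, t) = 1 + 36 = 37.
Step 2: q^n = 4^12 = 16777216.
Step 3: Hamming bound ⌊q^n / V_q(n,t)⌋ = ⌊16777216/37⌋ = 453438.
Step 4: Compare |C| = 424705 to 453438: satisfied.
The claimed |C| lies below the Hamming bound.


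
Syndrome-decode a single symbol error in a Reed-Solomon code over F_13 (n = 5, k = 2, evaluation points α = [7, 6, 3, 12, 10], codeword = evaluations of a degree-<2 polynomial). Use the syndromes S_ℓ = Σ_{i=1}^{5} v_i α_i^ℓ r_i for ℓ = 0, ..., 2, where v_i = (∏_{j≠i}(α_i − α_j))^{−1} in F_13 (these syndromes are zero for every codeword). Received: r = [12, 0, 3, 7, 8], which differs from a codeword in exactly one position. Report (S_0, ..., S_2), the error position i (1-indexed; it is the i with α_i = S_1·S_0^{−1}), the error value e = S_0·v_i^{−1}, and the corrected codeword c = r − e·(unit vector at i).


S = (12, 3, 4), error at position 5, error magnitude e = 12, c = [12, 0, 3, 7, 9].

Step 1: column multipliers v_i = (∏_{j≠i}(α_i − α_j))^{−1} mod 13.
  i = 1 (α = 7): (7−6)(7−3)(7−12)(7−10) = 1·4·(−5)·(−3) = 60 ≡ 8, so v_1 = 8^{−1} = 5 (mod 13).
  i = 2 (α = 6): (6−7)(6−3)(6−12)(6−10) = (−1)·3·(−6)·(−4) = −72 ≡ 6, so v_2 = 6^{−1} = 11 (mod 13).
  i = 3 (α = 3): (3−7)(3−6)(3−12)(3−10) = (−4)·(−3)·(−9)·(−7) = 756 ≡ 2, so v_3 = 2^{−1} = 7 (mod 13).
  i = 4 (α = 12): (12−7)(12−6)(12−3)(12−10) = 5·6·9·2 = 540 ≡ 7, so v_4 = 7^{−1} = 2 (mod 13).
  i = 5 (α = 10): (10−7)(10−6)(10−3)(10−12) = 3·4·7·(−2) = −168 ≡ 1, so v_5 = 1^{−1} = 1 (mod 13).
  v = [5, 11, 7, 2, 1].
Step 2: syndromes of r = [12, 0, 3, 7, 8] (all sums mod 13).
  S_0 = Σ v_i r_i = 5·12 + 11·0 + 7·3 + 2·7 + 1·8 = 103 ≡ 12.
  S_1 = Σ v_i α_i r_i = 5·7·12 + 11·6·0 + 7·3·3 + 2·12·7 + 1·10·8 = 731 ≡ 3.
  α_i^2 mod 13 = [10, 10, 9, 1, 9].
  S_2 = Σ v_i α_i^2 r_i = 5·10·12 + 11·10·0 + 7·9·3 + 2·1·7 + 1·9·8 = 875 ≡ 4.
  S = (12, 3, 4) ≠ 0, so r is not a codeword (an error is present).
Step 3: locate the error. For a single error e at position i, S_ℓ = v_i·e·α_i^ℓ, so α_err = S_1/S_0.
  S_0^{−1} = 12^{−1} = 12 (mod 13), so α_err = 3·12 = 36 ≡ 10 = α_5. Error position i = 5.
  Consistency check: S_2/S_1 = 4·9 = 36 ≡ 10 = α_err ✓ (single-error assumption holds).
Step 4: error magnitude e = S_0/v_5 = S_0·∏_{j≠5}(α_5 − α_j) = 12·1 = 12 ≡ 12 (mod 13).
Step 5: correct position 5: c_5 = r_5 − e = 8 − 12 ≡ 9 (mod 13). Hence c = [12, 0, 3, 7, 9].
  Check: interpolating c through the α_i gives m(x) = 6 + 12·x (degree < 2) with m(α_i) = c_i for every i, so c is indeed a codeword.


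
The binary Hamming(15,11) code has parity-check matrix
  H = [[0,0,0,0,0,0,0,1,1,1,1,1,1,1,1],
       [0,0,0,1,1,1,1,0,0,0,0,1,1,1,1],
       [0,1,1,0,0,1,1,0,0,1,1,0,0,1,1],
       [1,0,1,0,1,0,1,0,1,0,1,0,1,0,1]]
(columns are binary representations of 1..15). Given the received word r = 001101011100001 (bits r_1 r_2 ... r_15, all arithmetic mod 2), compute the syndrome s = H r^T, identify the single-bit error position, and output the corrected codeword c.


s = (0, 1, 0, 1)^T, error position = 5, corrected codeword c = 001111011100001

Compute s = H r^T mod 2 one row at a time:
  s_1 = 1 + 1 + 1 + 0 + 0 + 0 + 0 + 1 = 4 ≡ 0 (mod 2).
  s_2 = 1 + 0 + 1 + 0 + 0 + 0 + 0 + 1 = 3 ≡ 1 (mod 2).
  s_3 = 0 + 1 + 1 + 0 + 1 + 0 + 0 + 1 = 4 ≡ 0 (mod 2).
  s_4 = 0 + 1 + 0 + 0 + 1 + 0 + 0 + 1 = 3 ≡ 1 (mod 2).
s = (0, 1, 0, 1)^T — this equals column 5 of H (binary 0101), so error is at position 5.
Correct: flip bit 5 of r = 001101011100001 to get c = 001111011100001.


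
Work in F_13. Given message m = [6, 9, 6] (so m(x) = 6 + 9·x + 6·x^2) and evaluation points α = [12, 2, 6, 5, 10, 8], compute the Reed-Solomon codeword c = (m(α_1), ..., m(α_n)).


c = [3, 9, 3, 6, 7, 7]

Message polynomial: m(x) = 6 + 9·x + 6·x^2 (mod 13).
For each evaluation point α_i, compute m(α_i) mod 13:
  α_1 = 12: Horner steps 6 → 3 → 3, so m(12) = 3.
  α_2 = 2: Horner steps 6 → 8 → 9, so m(2) = 9.
  α_3 = 6: Horner steps 6 → 6 → 3, so m(6) = 3.
  α_4 = 5: Horner steps 6 → 0 → 6, so m(5) = 6.
  α_5 = 10: Horner steps 6 → 4 → 7, so m(10) = 7.
  α_6 = 8: Horner steps 6 → 5 → 7, so m(8) = 7.
Codeword c = [3, 9, 3, 6, 7, 7] ∈ F_13^6.


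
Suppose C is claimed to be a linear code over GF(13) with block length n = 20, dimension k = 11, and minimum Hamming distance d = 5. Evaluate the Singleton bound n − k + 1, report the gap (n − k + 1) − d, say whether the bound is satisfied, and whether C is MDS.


Singleton RHS = n − k + 1 = 10, slack = 5, bound satisfied, not MDS.

Singleton bound: d ≤ n − k + 1.
Here n = 20, k = 11, so n − k + 1 = 10.
Given d = 5, check d ≤ 10: YES.
Slack = (n − k + 1) − d = 5.
The code is NOT MDS (slack = 5 > 0).
Description: the claimed parameters are [20, 11, 5]_13; such a code would be non-MDS.


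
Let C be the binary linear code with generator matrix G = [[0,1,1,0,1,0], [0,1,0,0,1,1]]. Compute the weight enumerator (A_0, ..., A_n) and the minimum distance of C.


Weight distribution: A_0 = 1, A_2 = 1, A_3 = 2. Minimum distance d = 2.

Enumerate all 2^2 = 4 messages m ∈ F_2^2.
For each, compute codeword c = mG in F_2^6, then tally its weight.
  m = 00 → c = 000000, weight = 0.
  m = 10 → c = 011010, weight = 3.
  m = 01 → c = 010011, weight = 3.
  m = 11 → c = 001001, weight = 2.
Tally weights:
  weight 0: 1 codewords.
  weight 2: 1 codewords.
  weight 3: 2 codewords.
Minimum distance d = smallest w > 0 with A_w > 0 = 2.
Sanity: Σ A_w = 4 = 2^2 = 4 ✓.


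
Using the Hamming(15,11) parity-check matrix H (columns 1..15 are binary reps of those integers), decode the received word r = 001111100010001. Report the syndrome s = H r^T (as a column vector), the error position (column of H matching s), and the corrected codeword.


s = (0, 1, 1, 1)^T, error position = 7, corrected codeword c = 001111000010001

Compute s = H r^T mod 2 one row at a time:
  s_1 = 0 + 0 + 0 + 1 + 0 + 0 + 0 + 1 = 2 ≡ 0 (mod 2).
  s_2 = 1 + 1 + 1 + 1 + 0 + 0 + 0 + 1 = 5 ≡ 1 (mod 2).
  s_3 = 0 + 1 + 1 + 1 + 0 + 1 + 0 + 1 = 5 ≡ 1 (mod 2).
  s_4 = 0 + 1 + 1 + 1 + 0 + 1 + 0 + 1 = 5 ≡ 1 (mod 2).
s = (0, 1, 1, 1)^T — this equals column 7 of H (binary 0111), so error is at position 7.
Correct: flip bit 7 of r = 001111100010001 to get c = 001111000010001.


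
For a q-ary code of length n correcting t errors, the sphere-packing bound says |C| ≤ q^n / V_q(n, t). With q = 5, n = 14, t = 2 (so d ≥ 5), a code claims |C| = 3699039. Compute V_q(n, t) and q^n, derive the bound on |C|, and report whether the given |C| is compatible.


V_q(n, t) = 1513, q^n = 6103515625, Hamming bound = 4034048, |C| = 3699039 ≤ bound (satisfied).

Step 1: Compute V_q(n, t) = Σ_{j=0}^2 C(n, j) (q−1)^j.
  j = 0: C(14,0)·(4)^0 = 1·1 = 1.
  j = 1: C(14,1)·(4)^1 = 14·4 = 56.
  j = 2: C(14,2)·(4)^2 = 91·16 = 1456.
  V_q(n, t) = 1 + 56 + 1456 = 1513.
Step 2: q^n = 5^14 = 6103515625.
Step 3: Hamming bound ⌊q^n / V_q(n,t)⌋ = ⌊6103515625/1513⌋ = 4034048.
Step 4: Compare |C| = 3699039 to 4034048: satisfied.
The claimed |C| lies below the Hamming bound.


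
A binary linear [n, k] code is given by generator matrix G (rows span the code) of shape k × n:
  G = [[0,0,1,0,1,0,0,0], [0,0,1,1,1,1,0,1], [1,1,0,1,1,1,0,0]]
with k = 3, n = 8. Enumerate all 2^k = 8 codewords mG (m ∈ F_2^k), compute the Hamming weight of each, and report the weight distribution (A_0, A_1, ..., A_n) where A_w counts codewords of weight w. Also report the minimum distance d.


Weight distribution: A_0 = 1, A_2 = 1, A_3 = 1, A_4 = 2, A_5 = 3. Minimum distance d = 2.

Enumerate all 2^3 = 8 messages m ∈ F_2^3.
For each, compute codeword c = mG in F_2^8, then tally its weight.
  m = 000 → c = 00000000, weight = 0.
  m = 100 → c = 00101000, weight = 2.
  m = 010 → c = 00111101, weight = 5.
  m = 110 → c = 00010101, weight = 3.
  m = 001 → c = 11011100, weight = 5.
  m = 101 → c = 11110100, weight = 5.
  m = 011 → c = 11100001, weight = 4.
  m = 111 → c = 11001001, weight = 4.
Tally weights:
  weight 0: 1 codewords.
  weight 2: 1 codewords.
  weight 3: 1 codewords.
  weight 4: 2 codewords.
  weight 5: 3 codewords.
Minimum distance d = smallest w > 0 with A_w > 0 = 2.
Sanity: Σ A_w = 8 = 2^3 = 8 ✓.


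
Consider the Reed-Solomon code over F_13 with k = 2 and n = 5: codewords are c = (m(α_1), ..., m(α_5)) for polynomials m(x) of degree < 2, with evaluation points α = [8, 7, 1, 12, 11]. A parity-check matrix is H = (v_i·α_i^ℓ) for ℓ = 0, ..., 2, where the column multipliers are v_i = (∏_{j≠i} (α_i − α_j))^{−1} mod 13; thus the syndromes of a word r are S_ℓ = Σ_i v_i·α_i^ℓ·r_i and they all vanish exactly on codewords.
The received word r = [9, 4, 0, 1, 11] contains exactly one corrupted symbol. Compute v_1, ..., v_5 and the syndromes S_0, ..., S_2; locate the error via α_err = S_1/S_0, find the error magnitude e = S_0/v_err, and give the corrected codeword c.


S = (2, 11, 2), error at position 4, error magnitude e = 11, c = [9, 4, 0, 3, 11].

Step 1: column multipliers v_i = (∏_{j≠i}(α_i − α_j))^{−1} mod 13.
  i = 1 (α = 8): (8−7)(8−1)(8−12)(8−11) = 1·7·(−4)·(−3) = 84 ≡ 6, so v_1 = 6^{−1} = 11 (mod 13).
  i = 2 (α = 7): (7−8)(7−1)(7−12)(7−11) = (−1)·6·(−5)·(−4) = −120 ≡ 10, so v_2 = 10^{−1} = 4 (mod 13).
  i = 3 (α = 1): (1−8)(1−7)(1−12)(1−11) = (−7)·(−6)·(−11)·(−10) = 4620 ≡ 5, so v_3 = 5^{−1} = 8 (mod 13).
  i = 4 (α = 12): (12−8)(12−7)(12−1)(12−11) = 4·5·11·1 = 220 ≡ 12, so v_4 = 12^{−1} = 12 (mod 13).
  i = 5 (α = 11): (11−8)(11−7)(11−1)(11−12) = 3·4·10·(−1) = −120 ≡ 10, so v_5 = 10^{−1} = 4 (mod 13).
  v = [11, 4, 8, 12, 4].
Step 2: syndromes of r = [9, 4, 0, 1, 11] (all sums mod 13).
  S_0 = Σ v_i r_i = 11·9 + 4·4 + 8·0 + 12·1 + 4·11 = 171 ≡ 2.
  S_1 = Σ v_i α_i r_i = 11·8·9 + 4·7·4 + 8·1·0 + 12·12·1 + 4·11·11 = 1532 ≡ 11.
  α_i^2 mod 13 = [12, 10, 1, 1, 4].
  S_2 = Σ v_i α_i^2 r_i = 11·12·9 + 4·10·4 + 8·1·0 + 12·1·1 + 4·4·11 = 1536 ≡ 2.
  S = (2, 11, 2) ≠ 0, so r is not a codeword (an error is present).
Step 3: locate the error. For a single error e at position i, S_ℓ = v_i·e·α_i^ℓ, so α_err = S_1/S_0.
  S_0^{−1} = 2^{−1} = 7 (mod 13), so α_err = 11·7 = 77 ≡ 12 = α_4. Error position i = 4.
  Consistency check: S_2/S_1 = 2·6 = 12 ≡ 12 = α_err ✓ (single-error assumption holds).
Step 4: error magnitude e = S_0/v_4 = S_0·∏_{j≠4}(α_4 − α_j) = 2·12 = 24 ≡ 11 (mod 13).
Step 5: correct position 4: c_4 = r_4 − e = 1 − 11 ≡ 3 (mod 13). Hence c = [9, 4, 0, 3, 11].
  Check: interpolating c through the α_i gives m(x) = 8 + 5·x (degree < 2) with m(α_i) = c_i for every i, so c is indeed a codeword.


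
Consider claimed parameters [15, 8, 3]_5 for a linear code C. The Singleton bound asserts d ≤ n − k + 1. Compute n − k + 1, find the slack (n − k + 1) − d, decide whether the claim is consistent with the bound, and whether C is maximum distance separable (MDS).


Singleton RHS = n − k + 1 = 8, slack = 5, bound satisfied, not MDS.

Singleton bound: d ≤ n − k + 1.
Here n = 15, k = 8, so n − k + 1 = 8.
Given d = 3, check d ≤ 8: YES.
Slack = (n − k + 1) − d = 5.
The code is NOT MDS (slack = 5 > 0).
Description: the claimed parameters are [15, 8, 3]_5; such a code would be non-MDS.


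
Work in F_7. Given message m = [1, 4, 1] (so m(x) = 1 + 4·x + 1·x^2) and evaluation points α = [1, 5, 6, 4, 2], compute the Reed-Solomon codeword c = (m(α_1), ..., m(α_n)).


c = [6, 4, 5, 5, 6]

Message polynomial: m(x) = 1 + 4·x + 1·x^2 (mod 7).
For each evaluation point α_i, compute m(α_i) mod 7:
  α_1 = 1: Horner steps 1 → 5 → 6, so m(1) = 6.
  α_2 = 5: Horner steps 1 → 2 → 4, so m(5) = 4.
  α_3 = 6: Horner steps 1 → 3 → 5, so m(6) = 5.
  α_4 = 4: Horner steps 1 → 1 → 5, so m(4) = 5.
  α_5 = 2: Horner steps 1 → 6 → 6, so m(2) = 6.
Codeword c = [6, 4, 5, 5, 6] ∈ F_7^5.


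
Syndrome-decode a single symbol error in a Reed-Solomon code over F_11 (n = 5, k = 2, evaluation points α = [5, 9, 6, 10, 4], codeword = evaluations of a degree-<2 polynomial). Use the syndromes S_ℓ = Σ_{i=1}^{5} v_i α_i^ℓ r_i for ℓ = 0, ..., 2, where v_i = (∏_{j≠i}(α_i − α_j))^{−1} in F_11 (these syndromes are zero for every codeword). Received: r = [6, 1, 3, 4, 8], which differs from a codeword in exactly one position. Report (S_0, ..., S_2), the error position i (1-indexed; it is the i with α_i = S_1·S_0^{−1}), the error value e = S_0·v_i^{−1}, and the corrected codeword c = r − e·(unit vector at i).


S = (3, 4, 9), error at position 1, error magnitude e = 6, c = [0, 1, 3, 4, 8].

Step 1: column multipliers v_i = (∏_{j≠i}(α_i − α_j))^{−1} mod 11.
  i = 1 (α = 5): (5−9)(5−6)(5−10)(5−4) = (−4)·(−1)·(−5)·1 = −20 ≡ 2, so v_1 = 2^{−1} = 6 (mod 11).
  i = 2 (α = 9): (9−5)(9−6)(9−10)(9−4) = 4·3·(−1)·5 = −60 ≡ 6, so v_2 = 6^{−1} = 2 (mod 11).
  i = 3 (α = 6): (6−5)(6−9)(6−10)(6−4) = 1·(−3)·(−4)·2 = 24 ≡ 2, so v_3 = 2^{−1} = 6 (mod 11).
  i = 4 (α = 10): (10−5)(10−9)(10−6)(10−4) = 5·1·4·6 = 120 ≡ 10, so v_4 = 10^{−1} = 10 (mod 11).
  i = 5 (α = 4): (4−5)(4−9)(4−6)(4−10) = (−1)·(−5)·(−2)·(−6) = 60 ≡ 5, so v_5 = 5^{−1} = 9 (mod 11).
  v = [6, 2, 6, 10, 9].
Step 2: syndromes of r = [6, 1, 3, 4, 8] (all sums mod 11).
  S_0 = Σ v_i r_i = 6·6 + 2·1 + 6·3 + 10·4 + 9·8 = 168 ≡ 3.
  S_1 = Σ v_i α_i r_i = 6·5·6 + 2·9·1 + 6·6·3 + 10·10·4 + 9·4·8 = 994 ≡ 4.
  α_i^2 mod 11 = [3, 4, 3, 1, 5].
  S_2 = Σ v_i α_i^2 r_i = 6·3·6 + 2·4·1 + 6·3·3 + 10·1·4 + 9·5·8 = 570 ≡ 9.
  S = (3, 4, 9) ≠ 0, so r is not a codeword (an error is present).
Step 3: locate the error. For a single error e at position i, S_ℓ = v_i·e·α_i^ℓ, so α_err = S_1/S_0.
  S_0^{−1} = 3^{−1} = 4 (mod 11), so α_err = 4·4 = 16 ≡ 5 = α_1. Error position i = 1.
  Consistency check: S_2/S_1 = 9·3 = 27 ≡ 5 = α_err ✓ (single-error assumption holds).
Step 4: error magnitude e = S_0/v_1 = S_0·∏_{j≠1}(α_1 − α_j) = 3·2 = 6 ≡ 6 (mod 11).
Step 5: correct position 1: c_1 = r_1 − e = 6 − 6 ≡ 0 (mod 11). Hence c = [0, 1, 3, 4, 8].
  Check: interpolating c through the α_i gives m(x) = 7 + 3·x (degree < 2) with m(α_i) = c_i for every i, so c is indeed a codeword.


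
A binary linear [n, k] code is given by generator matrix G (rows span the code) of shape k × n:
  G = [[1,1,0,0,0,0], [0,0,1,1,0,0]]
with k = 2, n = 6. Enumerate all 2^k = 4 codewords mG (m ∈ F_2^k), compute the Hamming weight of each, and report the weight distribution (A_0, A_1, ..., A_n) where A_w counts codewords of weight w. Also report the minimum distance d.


Weight distribution: A_0 = 1, A_2 = 2, A_4 = 1. Minimum distance d = 2.

Enumerate all 2^2 = 4 messages m ∈ F_2^2.
For each, compute codeword c = mG in F_2^6, then tally its weight.
  m = 00 → c = 000000, weight = 0.
  m = 10 → c = 110000, weight = 2.
  m = 01 → c = 001100, weight = 2.
  m = 11 → c = 111100, weight = 4.
Tally weights:
  weight 0: 1 codewords.
  weight 2: 2 codewords.
  weight 4: 1 codewords.
Minimum distance d = smallest w > 0 with A_w > 0 = 2.
Sanity: Σ A_w = 4 = 2^2 = 4 ✓.


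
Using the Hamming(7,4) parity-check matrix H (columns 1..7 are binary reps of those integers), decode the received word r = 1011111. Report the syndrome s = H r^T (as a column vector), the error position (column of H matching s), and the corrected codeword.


s = (0, 1, 0)^T, error position = 2, corrected codeword c = 1111111

Compute s = H r^T mod 2 one row at a time:
  s_1 = 1 + 1 + 1 + 1 = 4 ≡ 0 (mod 2).
  s_2 = 0 + 1 + 1 + 1 = 3 ≡ 1 (mod 2).
  s_3 = 1 + 1 + 1 + 1 = 4 ≡ 0 (mod 2).
s = (0, 1, 0)^T — this equals column 2 of H (binary 010), so error is at position 2.
Correct: flip bit 2 of r = 1011111 to get c = 1111111.


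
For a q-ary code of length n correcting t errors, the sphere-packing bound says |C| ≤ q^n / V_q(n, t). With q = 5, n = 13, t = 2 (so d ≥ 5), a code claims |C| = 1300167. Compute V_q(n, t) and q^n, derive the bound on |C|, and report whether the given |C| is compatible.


V_q(n, t) = 1301, q^n = 1220703125, Hamming bound = 938280, |C| = 1300167 > bound (violated).

Step 1: Compute V_q(n, t) = Σ_{j=0}^2 C(n, j) (q−1)^j.
  j = 0: C(13,0)·(4)^0 = 1·1 = 1.
  j = 1: C(13,1)·(4)^1 = 13·4 = 52.
  j = 2: C(13,2)·(4)^2 = 78·16 = 1248.
  V_q(n, t) = 1 + 52 + 1248 = 1301.
Step 2: q^n = 5^13 = 1220703125.
Step 3: Hamming bound ⌊q^n / V_q(n,t)⌋ = ⌊1220703125/1301⌋ = 938280.
Step 4: Compare |C| = 1300167 to 938280: violated.
The claimed |C| lies above the Hamming bound, so no 5-ary code of length 13 with d ≥ 5 can have 1300167 codewords.


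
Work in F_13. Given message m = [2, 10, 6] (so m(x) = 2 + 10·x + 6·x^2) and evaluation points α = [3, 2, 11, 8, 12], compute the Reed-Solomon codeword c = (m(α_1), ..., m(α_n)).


c = [8, 7, 6, 11, 11]

Message polynomial: m(x) = 2 + 10·x + 6·x^2 (mod 13).
For each evaluation point α_i, compute m(α_i) mod 13:
  α_1 = 3: Horner steps 6 → 2 → 8, so m(3) = 8.
  α_2 = 2: Horner steps 6 → 9 → 7, so m(2) = 7.
  α_3 = 11: Horner steps 6 → 11 → 6, so m(11) = 6.
  α_4 = 8: Horner steps 6 → 6 → 11, so m(8) = 11.
  α_5 = 12: Horner steps 6 → 4 → 11, so m(12) = 11.
Codeword c = [8, 7, 6, 11, 11] ∈ F_13^5.


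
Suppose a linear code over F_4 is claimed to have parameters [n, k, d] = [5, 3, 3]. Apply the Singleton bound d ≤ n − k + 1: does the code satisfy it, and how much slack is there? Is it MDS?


Singleton RHS = n − k + 1 = 3, slack = 0, bound satisfied, MDS.

Singleton bound: d ≤ n − k + 1.
Here n = 5, k = 3, so n − k + 1 = 3.
Given d = 3, check d ≤ 3: YES.
Slack = (n − k + 1) − d = 0.
The code is MDS (slack = 0).
Description: the claimed parameters are [5, 3, 3]_4; such a code would be MDS (meets Singleton bound).
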